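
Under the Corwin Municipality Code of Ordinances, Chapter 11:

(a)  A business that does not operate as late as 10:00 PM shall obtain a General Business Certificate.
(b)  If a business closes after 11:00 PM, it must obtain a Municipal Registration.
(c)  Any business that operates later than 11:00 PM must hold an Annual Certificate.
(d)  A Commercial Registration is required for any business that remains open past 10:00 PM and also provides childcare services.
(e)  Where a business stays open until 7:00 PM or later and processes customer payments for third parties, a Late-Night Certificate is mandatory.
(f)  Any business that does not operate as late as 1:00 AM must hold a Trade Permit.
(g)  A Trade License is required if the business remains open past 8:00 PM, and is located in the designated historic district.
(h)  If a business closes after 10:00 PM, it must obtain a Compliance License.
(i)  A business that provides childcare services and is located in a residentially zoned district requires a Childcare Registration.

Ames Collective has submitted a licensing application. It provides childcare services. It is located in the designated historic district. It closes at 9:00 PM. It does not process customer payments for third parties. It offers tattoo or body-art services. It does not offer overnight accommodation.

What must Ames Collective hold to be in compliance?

General Business Certificate, Trade License, Trade Permit

(a) closes 9:00 PM, at/before 10:00 PM → General Business Certificate required.
(b) closes 9:00 PM, at/before 11:00 PM → Municipal Registration not required.
(c) closes 9:00 PM, at/before 11:00 PM → Annual Certificate not required.
(d) closes 9:00 PM, at/before 10:00 PM; provides childcare services → Commercial Registration not required.
(e) closes 9:00 PM, after 7:00 PM; does not process customer payments for third parties → Late-Night Certificate not required.
(f) closes 9:00 PM, at/before 1:00 AM → Trade Permit required.
(g) closes 9:00 PM, after 8:00 PM; is located in the designated historic district → Trade License required.
(h) closes 9:00 PM, at/before 10:00 PM → Compliance License not required.
(i) provides childcare services; is located in the designated historic district (not: is located in a residentially zoned district) → Childcare Registration not required.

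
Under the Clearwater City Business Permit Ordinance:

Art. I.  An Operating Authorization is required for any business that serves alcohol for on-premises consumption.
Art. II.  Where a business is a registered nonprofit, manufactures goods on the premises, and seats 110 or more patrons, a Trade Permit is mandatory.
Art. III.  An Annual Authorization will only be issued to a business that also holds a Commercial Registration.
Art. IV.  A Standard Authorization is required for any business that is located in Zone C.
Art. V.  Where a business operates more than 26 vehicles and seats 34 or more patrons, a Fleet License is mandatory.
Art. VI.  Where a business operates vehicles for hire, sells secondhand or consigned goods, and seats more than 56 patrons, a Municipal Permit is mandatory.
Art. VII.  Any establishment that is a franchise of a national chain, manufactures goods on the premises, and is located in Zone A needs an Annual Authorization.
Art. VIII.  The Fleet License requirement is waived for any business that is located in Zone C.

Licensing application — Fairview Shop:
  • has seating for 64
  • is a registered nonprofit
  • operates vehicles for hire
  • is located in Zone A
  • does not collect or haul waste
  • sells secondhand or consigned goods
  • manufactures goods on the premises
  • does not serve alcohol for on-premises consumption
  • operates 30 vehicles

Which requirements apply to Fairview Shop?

Art. I. does not serve alcohol for on-premises consumption → Operating Authorization not required.
Art. II. is a registered nonprofit; manufactures goods on the premises; seating 64 < 110 → Trade Permit not required.
Art. III. Annual Authorization is not required → no effect.
Art. IV. is located in Zone A (not: is located in Zone C) → Standard Authorization not required.
Art. V. vehicles 30 > 26; seating 64 ≥ 34 → Fleet License required.
Art. VI. operates vehicles for hire; sells secondhand or consigned goods; seating 64 > 56 → Municipal Permit required.
Art. VII. is a registered nonprofit (not: is a franchise of a national chain); manufactures goods on the premises; is located in Zone A → Annual Authorization not required.
Art. VIII. is located in Zone A (not: is located in Zone C) → Fleet License exemption does not apply.

Fleet License, Municipal Permit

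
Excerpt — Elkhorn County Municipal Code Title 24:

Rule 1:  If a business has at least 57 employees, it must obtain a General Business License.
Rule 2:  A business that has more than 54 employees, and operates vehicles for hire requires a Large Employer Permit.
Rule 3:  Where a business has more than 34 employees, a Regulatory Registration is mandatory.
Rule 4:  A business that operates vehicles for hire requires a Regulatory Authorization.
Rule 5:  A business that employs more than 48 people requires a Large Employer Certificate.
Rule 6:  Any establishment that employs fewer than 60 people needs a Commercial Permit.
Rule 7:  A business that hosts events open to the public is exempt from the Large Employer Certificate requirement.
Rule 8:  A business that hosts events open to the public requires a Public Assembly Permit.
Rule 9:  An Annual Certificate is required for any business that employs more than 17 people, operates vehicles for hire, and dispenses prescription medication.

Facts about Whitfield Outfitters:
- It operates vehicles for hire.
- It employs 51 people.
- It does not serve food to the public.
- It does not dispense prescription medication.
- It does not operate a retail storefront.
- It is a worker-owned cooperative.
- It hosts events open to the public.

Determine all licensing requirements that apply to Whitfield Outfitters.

Rule 1: employees 51 < 57 → General Business License not required.
Rule 2: employees 51 ≤ 54; operates vehicles for hire → Large Employer Permit not required.
Rule 3: employees 51 > 34 → Regulatory Registration required.
Rule 4: operates vehicles for hire → Regulatory Authorization required.
Rule 5: employees 51 > 48 → Large Employer Certificate required.
Rule 6: employees 51 < 60 → Commercial Permit required.
Rule 7: hosts events open to the public → exempt from Large Employer Certificate.
Rule 8: hosts events open to the public → Public Assembly Permit required.
Rule 9: employees 51 > 17; operates vehicles for hire; does not dispense prescription medication → Annual Certificate not required.

Commercial Permit, Public Assembly Permit, Regulatory Authorization, Regulatory Registration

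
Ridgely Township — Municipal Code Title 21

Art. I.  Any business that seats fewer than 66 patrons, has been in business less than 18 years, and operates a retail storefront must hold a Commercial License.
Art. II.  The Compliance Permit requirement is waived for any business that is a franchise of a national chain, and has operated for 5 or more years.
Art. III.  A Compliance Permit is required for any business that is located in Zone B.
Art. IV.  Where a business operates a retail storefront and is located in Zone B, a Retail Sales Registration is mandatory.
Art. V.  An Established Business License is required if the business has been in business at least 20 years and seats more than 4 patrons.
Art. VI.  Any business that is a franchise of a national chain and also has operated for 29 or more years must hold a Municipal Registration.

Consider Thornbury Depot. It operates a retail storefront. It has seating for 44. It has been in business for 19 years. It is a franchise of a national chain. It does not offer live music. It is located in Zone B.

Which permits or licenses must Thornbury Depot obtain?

Art. I. seating 44 < 66; years in business 19 ≥ 18; operates a retail storefront → Commercial License not required.
Art. II. is a franchise of a national chain; years in business 19 ≥ 5 → exempt from Compliance Permit.
Art. III. is located in Zone B → Compliance Permit required.
Art. IV. operates a retail storefront; is located in Zone B → Retail Sales Registration required.
Art. V. years in business 19 < 20; seating 44 > 4 → Established Business License not required.
Art. VI. is a franchise of a national chain; years in business 19 < 29 → Municipal Registration not required.

Retail Sales Registration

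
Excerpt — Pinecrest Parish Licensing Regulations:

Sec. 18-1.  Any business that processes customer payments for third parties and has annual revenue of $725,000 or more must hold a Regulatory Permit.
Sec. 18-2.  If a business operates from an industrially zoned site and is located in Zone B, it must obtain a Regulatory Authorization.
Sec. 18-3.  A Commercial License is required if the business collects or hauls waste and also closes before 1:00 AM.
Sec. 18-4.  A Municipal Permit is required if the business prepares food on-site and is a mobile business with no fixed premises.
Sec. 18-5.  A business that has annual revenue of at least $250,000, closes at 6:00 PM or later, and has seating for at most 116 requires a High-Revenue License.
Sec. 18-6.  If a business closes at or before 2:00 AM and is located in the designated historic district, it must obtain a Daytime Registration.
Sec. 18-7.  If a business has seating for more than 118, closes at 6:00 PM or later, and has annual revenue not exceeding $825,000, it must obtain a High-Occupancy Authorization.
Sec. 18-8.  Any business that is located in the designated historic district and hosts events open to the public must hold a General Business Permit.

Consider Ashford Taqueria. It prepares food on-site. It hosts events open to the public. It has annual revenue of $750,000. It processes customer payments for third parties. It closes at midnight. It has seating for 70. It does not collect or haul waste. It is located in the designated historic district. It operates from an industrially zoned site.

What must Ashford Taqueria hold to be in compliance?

Daytime Registration, General Business Permit, High-Revenue License, Regulatory Permit

Sec. 18-1. processes customer payments for third parties; revenue $750,000 ≥ $725,000 → Regulatory Permit required.
Sec. 18-2. operates from an industrially zoned site; is located in the designated historic district (not: is located in Zone B) → Regulatory Authorization not required.
Sec. 18-3. does not collect or haul waste; closes midnight, at/before 1:00 AM → Commercial License not required.
Sec. 18-4. prepares food on-site; operates from an industrially zoned site (not: is a mobile business with no fixed premises) → Municipal Permit not required.
Sec. 18-5. revenue $750,000 ≥ $250,000; closes midnight, after 6:00 PM; seating 70 ≤ 116 → High-Revenue License required.
Sec. 18-6. closes midnight, at/before 2:00 AM; is located in the designated historic district → Daytime Registration required.
Sec. 18-7. seating 70 ≤ 118; closes midnight, after 6:00 PM; revenue $750,000 ≤ $825,000 → High-Occupancy Authorization not required.
Sec. 18-8. is located in the designated historic district; hosts events open to the public → General Business Permit required.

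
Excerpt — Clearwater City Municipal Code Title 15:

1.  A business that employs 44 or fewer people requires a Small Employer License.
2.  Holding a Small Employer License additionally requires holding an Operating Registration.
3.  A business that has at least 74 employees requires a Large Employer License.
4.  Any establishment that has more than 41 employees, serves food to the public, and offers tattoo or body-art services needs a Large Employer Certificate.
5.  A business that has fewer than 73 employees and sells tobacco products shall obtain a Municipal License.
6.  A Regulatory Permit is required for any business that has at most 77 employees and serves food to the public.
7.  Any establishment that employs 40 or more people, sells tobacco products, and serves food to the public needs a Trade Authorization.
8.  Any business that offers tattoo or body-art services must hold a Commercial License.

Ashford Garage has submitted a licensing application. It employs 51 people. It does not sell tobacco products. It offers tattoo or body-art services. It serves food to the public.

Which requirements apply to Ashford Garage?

1. employees 51 > 44 → Small Employer License not required.
2. Small Employer License is not required → no effect.
3. employees 51 < 74 → Large Employer License not required.
4. employees 51 > 41; serves food to the public; offers tattoo or body-art services → Large Employer Certificate required.
5. employees 51 < 73; does not sell tobacco products → Municipal License not required.
6. employees 51 ≤ 77; serves food to the public → Regulatory Permit required.
7. employees 51 ≥ 40; does not sell tobacco products; serves food to the public → Trade Authorization not required.
8. offers tattoo or body-art services → Commercial License required.

Commercial License, Large Employer Certificate, Regulatory Permit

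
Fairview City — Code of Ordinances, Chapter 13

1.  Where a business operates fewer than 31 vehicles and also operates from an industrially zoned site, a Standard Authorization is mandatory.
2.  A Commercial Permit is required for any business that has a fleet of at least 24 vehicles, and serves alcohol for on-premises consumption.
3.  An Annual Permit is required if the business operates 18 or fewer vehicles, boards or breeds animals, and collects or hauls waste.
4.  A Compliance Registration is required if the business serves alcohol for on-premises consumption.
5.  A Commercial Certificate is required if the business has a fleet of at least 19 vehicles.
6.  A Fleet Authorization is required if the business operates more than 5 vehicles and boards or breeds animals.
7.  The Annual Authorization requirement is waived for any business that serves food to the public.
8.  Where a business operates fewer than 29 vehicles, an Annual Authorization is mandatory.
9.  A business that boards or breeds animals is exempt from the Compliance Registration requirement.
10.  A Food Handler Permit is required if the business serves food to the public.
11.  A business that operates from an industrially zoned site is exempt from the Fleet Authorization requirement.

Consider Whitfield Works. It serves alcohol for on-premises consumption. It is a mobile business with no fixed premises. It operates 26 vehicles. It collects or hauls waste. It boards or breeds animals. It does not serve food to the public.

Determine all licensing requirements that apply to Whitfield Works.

Annual Authorization, Commercial Certificate, Commercial Permit, Fleet Authorization

1. vehicles 26 < 31; is a mobile business with no fixed premises (not: operates from an industrially zoned site) → Standard Authorization not required.
2. vehicles 26 ≥ 24; serves alcohol for on-premises consumption → Commercial Permit required.
3. vehicles 26 > 18; boards or breeds animals; collects or hauls waste → Annual Permit not required.
4. serves alcohol for on-premises consumption → Compliance Registration required.
5. vehicles 26 ≥ 19 → Commercial Certificate required.
6. vehicles 26 > 5; boards or breeds animals → Fleet Authorization required.
7. does not serve food to the public → Annual Authorization exemption does not apply.
8. vehicles 26 < 29 → Annual Authorization required.
9. boards or breeds animals → exempt from Compliance Registration.
10. does not serve food to the public → Food Handler Permit not required.
11. is a mobile business with no fixed premises (not: operates from an industrially zoned site) → Fleet Authorization exemption does not apply.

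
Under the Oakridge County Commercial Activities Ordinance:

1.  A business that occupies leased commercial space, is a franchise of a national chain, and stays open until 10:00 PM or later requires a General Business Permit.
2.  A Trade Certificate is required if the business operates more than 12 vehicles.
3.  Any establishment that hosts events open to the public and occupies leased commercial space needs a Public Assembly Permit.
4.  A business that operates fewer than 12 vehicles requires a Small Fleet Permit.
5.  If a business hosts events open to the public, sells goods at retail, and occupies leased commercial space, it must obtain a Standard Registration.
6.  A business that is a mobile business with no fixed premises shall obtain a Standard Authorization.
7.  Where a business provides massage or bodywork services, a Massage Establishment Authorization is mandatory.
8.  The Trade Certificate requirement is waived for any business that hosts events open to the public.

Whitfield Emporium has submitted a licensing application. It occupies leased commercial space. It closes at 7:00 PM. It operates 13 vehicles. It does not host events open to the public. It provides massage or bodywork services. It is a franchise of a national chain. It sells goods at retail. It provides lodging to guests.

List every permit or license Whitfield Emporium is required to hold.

Massage Establishment Authorization, Trade Certificate

1. occupies leased commercial space; is a franchise of a national chain; closes 7:00 PM, at/before 10:00 PM → General Business Permit not required.
2. vehicles 13 > 12 → Trade Certificate required.
3. does not host events open to the public; occupies leased commercial space → Public Assembly Permit not required.
4. vehicles 13 ≥ 12 → Small Fleet Permit not required.
5. does not host events open to the public; sells goods at retail; occupies leased commercial space → Standard Registration not required.
6. occupies leased commercial space (not: is a mobile business with no fixed premises) → Standard Authorization not required.
7. provides massage or bodywork services → Massage Establishment Authorization required.
8. does not host events open to the public → Trade Certificate exemption does not apply.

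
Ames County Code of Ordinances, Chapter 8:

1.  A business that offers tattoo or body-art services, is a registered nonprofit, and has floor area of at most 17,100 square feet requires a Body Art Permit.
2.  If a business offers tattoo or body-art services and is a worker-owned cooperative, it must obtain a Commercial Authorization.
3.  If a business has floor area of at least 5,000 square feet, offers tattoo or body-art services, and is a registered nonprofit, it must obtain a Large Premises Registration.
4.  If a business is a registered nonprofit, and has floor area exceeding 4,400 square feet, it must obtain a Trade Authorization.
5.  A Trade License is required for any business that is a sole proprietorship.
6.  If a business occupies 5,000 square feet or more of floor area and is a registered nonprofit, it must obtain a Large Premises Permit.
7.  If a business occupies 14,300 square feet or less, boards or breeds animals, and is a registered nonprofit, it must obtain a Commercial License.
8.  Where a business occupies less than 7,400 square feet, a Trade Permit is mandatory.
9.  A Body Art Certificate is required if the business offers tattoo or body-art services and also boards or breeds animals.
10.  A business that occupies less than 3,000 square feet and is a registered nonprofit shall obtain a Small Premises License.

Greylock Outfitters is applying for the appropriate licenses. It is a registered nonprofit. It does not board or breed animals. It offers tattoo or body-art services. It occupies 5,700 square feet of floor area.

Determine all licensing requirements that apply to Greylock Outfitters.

1. offers tattoo or body-art services; is a registered nonprofit; floor area 5,700 square feet ≤ 17,100 square feet → Body Art Permit required.
2. offers tattoo or body-art services; is a registered nonprofit (not: is a worker-owned cooperative) → Commercial Authorization not required.
3. floor area 5,700 square feet ≥ 5,000 square feet; offers tattoo or body-art services; is a registered nonprofit → Large Premises Registration required.
4. is a registered nonprofit; floor area 5,700 square feet > 4,400 square feet → Trade Authorization required.
5. is a registered nonprofit (not: is a sole proprietorship) → Trade License not required.
6. floor area 5,700 square feet ≥ 5,000 square feet; is a registered nonprofit → Large Premises Permit required.
7. floor area 5,700 square feet ≤ 14,300 square feet; does not board or breed animals; is a registered nonprofit → Commercial License not required.
8. floor area 5,700 square feet < 7,400 square feet → Trade Permit required.
9. offers tattoo or body-art services; does not board or breed animals → Body Art Certificate not required.
10. floor area 5,700 square feet ≥ 3,000 square feet; is a registered nonprofit → Small Premises License not required.

Body Art Permit, Large Premises Permit, Large Premises Registration, Trade Authorization, Trade Permit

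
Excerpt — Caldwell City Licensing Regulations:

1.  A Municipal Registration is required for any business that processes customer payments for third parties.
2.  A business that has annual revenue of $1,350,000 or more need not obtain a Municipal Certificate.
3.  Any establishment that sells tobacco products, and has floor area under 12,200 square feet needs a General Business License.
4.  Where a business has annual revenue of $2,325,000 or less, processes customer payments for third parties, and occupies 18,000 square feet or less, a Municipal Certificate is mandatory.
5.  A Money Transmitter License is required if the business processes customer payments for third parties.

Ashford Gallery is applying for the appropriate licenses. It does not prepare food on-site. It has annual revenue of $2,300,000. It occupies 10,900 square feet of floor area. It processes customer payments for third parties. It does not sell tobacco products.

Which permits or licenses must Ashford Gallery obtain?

1. processes customer payments for third parties → Municipal Registration required.
2. revenue $2,300,000 ≥ $1,350,000 → exempt from Municipal Certificate.
3. does not sell tobacco products; floor area 10,900 square feet < 12,200 square feet → General Business License not required.
4. revenue $2,300,000 ≤ $2,325,000; processes customer payments for third parties; floor area 10,900 square feet ≤ 18,000 square feet → Municipal Certificate required.
5. processes customer payments for third parties → Money Transmitter License required.

Money Transmitter License, Municipal Registration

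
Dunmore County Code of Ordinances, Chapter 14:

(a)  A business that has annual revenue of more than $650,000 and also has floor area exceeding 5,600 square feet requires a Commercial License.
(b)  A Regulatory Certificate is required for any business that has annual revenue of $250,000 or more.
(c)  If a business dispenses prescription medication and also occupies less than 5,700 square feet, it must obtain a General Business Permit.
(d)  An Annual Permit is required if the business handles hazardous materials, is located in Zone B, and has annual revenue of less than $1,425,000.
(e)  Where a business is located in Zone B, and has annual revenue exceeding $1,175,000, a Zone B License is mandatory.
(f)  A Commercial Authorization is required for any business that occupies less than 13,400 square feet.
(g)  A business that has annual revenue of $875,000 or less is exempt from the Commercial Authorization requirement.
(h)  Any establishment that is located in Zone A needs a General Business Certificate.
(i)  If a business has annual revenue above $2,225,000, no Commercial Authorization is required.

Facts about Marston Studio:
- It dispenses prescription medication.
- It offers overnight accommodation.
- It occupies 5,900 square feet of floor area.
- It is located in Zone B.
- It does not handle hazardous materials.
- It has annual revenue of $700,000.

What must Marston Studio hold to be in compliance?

Commercial License, Regulatory Certificate

(a) revenue $700,000 > $650,000; floor area 5,900 square feet > 5,600 square feet → Commercial License required.
(b) revenue $700,000 ≥ $250,000 → Regulatory Certificate required.
(c) dispenses prescription medication; floor area 5,900 square feet ≥ 5,700 square feet → General Business Permit not required.
(d) does not handle hazardous materials; is located in Zone B; revenue $700,000 < $1,425,000 → Annual Permit not required.
(e) is located in Zone B; revenue $700,000 ≤ $1,175,000 → Zone B License not required.
(f) floor area 5,900 square feet < 13,400 square feet → Commercial Authorization required.
(g) revenue $700,000 ≤ $875,000 → exempt from Commercial Authorization.
(h) is located in Zone B (not: is located in Zone A) → General Business Certificate not required.
(i) revenue $700,000 ≤ $2,225,000 → Commercial Authorization exemption does not apply.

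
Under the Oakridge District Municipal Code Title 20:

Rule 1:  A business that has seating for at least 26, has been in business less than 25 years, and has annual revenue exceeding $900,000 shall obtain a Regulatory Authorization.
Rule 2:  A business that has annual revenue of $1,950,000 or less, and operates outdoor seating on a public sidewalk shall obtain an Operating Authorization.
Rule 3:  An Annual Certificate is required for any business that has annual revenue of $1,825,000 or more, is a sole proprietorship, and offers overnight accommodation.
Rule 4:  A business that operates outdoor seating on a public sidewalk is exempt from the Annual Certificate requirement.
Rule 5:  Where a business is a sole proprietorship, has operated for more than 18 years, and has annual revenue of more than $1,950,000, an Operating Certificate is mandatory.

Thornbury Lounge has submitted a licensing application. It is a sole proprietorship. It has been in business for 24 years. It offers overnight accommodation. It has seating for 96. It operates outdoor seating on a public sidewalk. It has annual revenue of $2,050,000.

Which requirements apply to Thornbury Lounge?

Operating Certificate, Regulatory Authorization

Rule 1: seating 96 ≥ 26; years in business 24 < 25; revenue $2,050,000 > $900,000 → Regulatory Authorization required.
Rule 2: revenue $2,050,000 > $1,950,000; operates outdoor seating on a public sidewalk → Operating Authorization not required.
Rule 3: revenue $2,050,000 ≥ $1,825,000; is a sole proprietorship; offers overnight accommodation → Annual Certificate required.
Rule 4: operates outdoor seating on a public sidewalk → exempt from Annual Certificate.
Rule 5: is a sole proprietorship; years in business 24 > 18; revenue $2,050,000 > $1,950,000 → Operating Certificate required.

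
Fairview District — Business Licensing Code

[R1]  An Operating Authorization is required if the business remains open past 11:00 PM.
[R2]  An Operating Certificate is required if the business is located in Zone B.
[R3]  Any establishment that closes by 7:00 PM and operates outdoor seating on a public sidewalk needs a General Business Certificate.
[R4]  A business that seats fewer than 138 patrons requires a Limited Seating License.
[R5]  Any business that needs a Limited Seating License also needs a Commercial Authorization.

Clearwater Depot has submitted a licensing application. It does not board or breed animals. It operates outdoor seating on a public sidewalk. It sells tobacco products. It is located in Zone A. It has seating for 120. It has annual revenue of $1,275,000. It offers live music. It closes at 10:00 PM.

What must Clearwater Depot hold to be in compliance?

Commercial Authorization, Limited Seating License

[R1] closes 10:00 PM, at/before 11:00 PM → Operating Authorization not required.
[R2] is located in Zone A (not: is located in Zone B) → Operating Certificate not required.
[R3] closes 10:00 PM, after 7:00 PM; operates outdoor seating on a public sidewalk → General Business Certificate not required.
[R4] seating 120 < 138 → Limited Seating License required.
[R5] Limited Seating License is required → Commercial Authorization also required.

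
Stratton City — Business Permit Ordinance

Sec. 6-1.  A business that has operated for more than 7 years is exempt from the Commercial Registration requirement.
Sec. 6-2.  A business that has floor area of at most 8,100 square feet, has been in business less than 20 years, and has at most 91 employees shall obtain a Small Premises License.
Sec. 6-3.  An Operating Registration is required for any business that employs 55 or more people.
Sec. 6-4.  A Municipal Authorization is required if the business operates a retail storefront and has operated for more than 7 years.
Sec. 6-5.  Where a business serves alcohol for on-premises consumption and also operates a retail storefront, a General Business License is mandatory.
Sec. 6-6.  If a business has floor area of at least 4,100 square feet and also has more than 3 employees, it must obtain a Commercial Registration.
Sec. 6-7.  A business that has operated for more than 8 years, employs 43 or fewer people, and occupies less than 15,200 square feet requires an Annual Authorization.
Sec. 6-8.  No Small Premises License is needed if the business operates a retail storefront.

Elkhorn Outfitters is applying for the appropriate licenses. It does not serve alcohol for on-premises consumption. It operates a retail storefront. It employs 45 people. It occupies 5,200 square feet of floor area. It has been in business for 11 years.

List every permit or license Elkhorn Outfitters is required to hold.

Municipal Authorization

Sec. 6-1. years in business 11 > 7 → exempt from Commercial Registration.
Sec. 6-2. floor area 5,200 square feet ≤ 8,100 square feet; years in business 11 < 20; employees 45 ≤ 91 → Small Premises License required.
Sec. 6-3. employees 45 < 55 → Operating Registration not required.
Sec. 6-4. operates a retail storefront; years in business 11 > 7 → Municipal Authorization required.
Sec. 6-5. does not serve alcohol for on-premises consumption; operates a retail storefront → General Business License not required.
Sec. 6-6. floor area 5,200 square feet ≥ 4,100 square feet; employees 45 > 3 → Commercial Registration required.
Sec. 6-7. years in business 11 > 8; employees 45 > 43; floor area 5,200 square feet < 15,200 square feet → Annual Authorization not required.
Sec. 6-8. operates a retail storefront → exempt from Small Premises License.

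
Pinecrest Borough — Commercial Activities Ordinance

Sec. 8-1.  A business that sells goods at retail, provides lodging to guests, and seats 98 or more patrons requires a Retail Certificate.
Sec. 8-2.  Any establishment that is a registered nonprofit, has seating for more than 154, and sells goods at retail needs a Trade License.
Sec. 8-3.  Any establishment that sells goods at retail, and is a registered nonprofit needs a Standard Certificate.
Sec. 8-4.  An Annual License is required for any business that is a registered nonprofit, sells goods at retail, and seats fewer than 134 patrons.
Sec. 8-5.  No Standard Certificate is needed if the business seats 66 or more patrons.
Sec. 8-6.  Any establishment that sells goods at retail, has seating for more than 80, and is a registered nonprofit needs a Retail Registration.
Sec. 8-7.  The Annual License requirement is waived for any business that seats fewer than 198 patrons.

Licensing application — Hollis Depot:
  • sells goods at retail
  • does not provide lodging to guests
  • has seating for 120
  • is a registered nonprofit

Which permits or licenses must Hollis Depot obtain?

Retail Registration

Sec. 8-1. sells goods at retail; does not provide lodging to guests; seating 120 ≥ 98 → Retail Certificate not required.
Sec. 8-2. is a registered nonprofit; seating 120 ≤ 154; sells goods at retail → Trade License not required.
Sec. 8-3. sells goods at retail; is a registered nonprofit → Standard Certificate required.
Sec. 8-4. is a registered nonprofit; sells goods at retail; seating 120 < 134 → Annual License required.
Sec. 8-5. seating 120 ≥ 66 → exempt from Standard Certificate.
Sec. 8-6. sells goods at retail; seating 120 > 80; is a registered nonprofit → Retail Registration required.
Sec. 8-7. seating 120 < 198 → exempt from Annual License.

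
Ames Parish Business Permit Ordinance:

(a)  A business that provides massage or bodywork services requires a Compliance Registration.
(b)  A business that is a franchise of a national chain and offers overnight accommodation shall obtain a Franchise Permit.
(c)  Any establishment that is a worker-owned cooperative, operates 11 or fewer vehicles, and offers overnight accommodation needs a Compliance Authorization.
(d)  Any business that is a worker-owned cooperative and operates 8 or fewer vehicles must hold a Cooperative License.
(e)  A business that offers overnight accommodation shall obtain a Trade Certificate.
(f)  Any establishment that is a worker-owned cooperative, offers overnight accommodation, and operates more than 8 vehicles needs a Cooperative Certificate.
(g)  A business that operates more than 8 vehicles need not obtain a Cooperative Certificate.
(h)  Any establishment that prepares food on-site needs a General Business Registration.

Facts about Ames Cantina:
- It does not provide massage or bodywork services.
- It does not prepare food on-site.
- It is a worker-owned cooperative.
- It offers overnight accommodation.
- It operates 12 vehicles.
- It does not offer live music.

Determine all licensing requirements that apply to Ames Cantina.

Trade Certificate

(a) does not provide massage or bodywork services → Compliance Registration not required.
(b) is a worker-owned cooperative (not: is a franchise of a national chain); offers overnight accommodation → Franchise Permit not required.
(c) is a worker-owned cooperative; vehicles 12 > 11; offers overnight accommodation → Compliance Authorization not required.
(d) is a worker-owned cooperative; vehicles 12 > 8 → Cooperative License not required.
(e) offers overnight accommodation → Trade Certificate required.
(f) is a worker-owned cooperative; offers overnight accommodation; vehicles 12 > 8 → Cooperative Certificate required.
(g) vehicles 12 > 8 → exempt from Cooperative Certificate.
(h) does not prepare food on-site → General Business Registration not required.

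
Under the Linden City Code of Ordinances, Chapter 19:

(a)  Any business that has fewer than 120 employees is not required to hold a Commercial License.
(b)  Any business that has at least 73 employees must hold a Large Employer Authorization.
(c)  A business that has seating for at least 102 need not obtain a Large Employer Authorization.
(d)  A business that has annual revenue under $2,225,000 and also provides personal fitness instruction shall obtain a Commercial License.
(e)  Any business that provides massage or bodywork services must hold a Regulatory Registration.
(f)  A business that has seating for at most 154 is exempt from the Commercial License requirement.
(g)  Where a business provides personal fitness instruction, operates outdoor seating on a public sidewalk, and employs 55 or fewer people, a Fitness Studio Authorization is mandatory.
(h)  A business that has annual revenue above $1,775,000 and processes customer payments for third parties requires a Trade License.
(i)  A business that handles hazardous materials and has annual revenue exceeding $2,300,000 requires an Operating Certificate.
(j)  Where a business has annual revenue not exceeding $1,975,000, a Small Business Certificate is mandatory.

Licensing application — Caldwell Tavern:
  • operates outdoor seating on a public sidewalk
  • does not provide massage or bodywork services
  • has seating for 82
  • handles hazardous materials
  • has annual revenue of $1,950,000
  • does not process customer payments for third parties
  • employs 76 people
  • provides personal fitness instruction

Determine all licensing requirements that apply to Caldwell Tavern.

Large Employer Authorization, Small Business Certificate

(a) employees 76 < 120 → exempt from Commercial License.
(b) employees 76 ≥ 73 → Large Employer Authorization required.
(c) seating 82 < 102 → Large Employer Authorization exemption does not apply.
(d) revenue $1,950,000 < $2,225,000; provides personal fitness instruction → Commercial License required.
(e) does not provide massage or bodywork services → Regulatory Registration not required.
(f) seating 82 ≤ 154 → exempt from Commercial License.
(g) provides personal fitness instruction; operates outdoor seating on a public sidewalk; employees 76 > 55 → Fitness Studio Authorization not required.
(h) revenue $1,950,000 > $1,775,000; does not process customer payments for third parties → Trade License not required.
(i) handles hazardous materials; revenue $1,950,000 ≤ $2,300,000 → Operating Certificate not required.
(j) revenue $1,950,000 ≤ $1,975,000 → Small Business Certificate required.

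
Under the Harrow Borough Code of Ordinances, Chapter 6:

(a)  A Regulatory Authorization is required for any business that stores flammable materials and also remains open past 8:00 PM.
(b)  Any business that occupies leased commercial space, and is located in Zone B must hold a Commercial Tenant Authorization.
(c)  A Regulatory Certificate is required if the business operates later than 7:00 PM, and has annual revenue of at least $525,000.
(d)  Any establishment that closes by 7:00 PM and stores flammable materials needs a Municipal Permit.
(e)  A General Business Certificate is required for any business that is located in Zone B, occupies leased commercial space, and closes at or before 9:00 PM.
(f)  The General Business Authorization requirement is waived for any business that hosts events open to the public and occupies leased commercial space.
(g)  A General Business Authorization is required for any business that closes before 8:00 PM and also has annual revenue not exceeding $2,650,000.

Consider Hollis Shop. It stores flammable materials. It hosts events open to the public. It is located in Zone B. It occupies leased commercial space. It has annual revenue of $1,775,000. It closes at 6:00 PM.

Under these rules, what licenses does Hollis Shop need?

Commercial Tenant Authorization, General Business Certificate, Municipal Permit

(a) stores flammable materials; closes 6:00 PM, at/before 8:00 PM → Regulatory Authorization not required.
(b) occupies leased commercial space; is located in Zone B → Commercial Tenant Authorization required.
(c) closes 6:00 PM, at/before 7:00 PM; revenue $1,775,000 ≥ $525,000 → Regulatory Certificate not required.
(d) closes 6:00 PM, at/before 7:00 PM; stores flammable materials → Municipal Permit required.
(e) is located in Zone B; occupies leased commercial space; closes 6:00 PM, at/before 9:00 PM → General Business Certificate required.
(f) hosts events open to the public; occupies leased commercial space → exempt from General Business Authorization.
(g) closes 6:00 PM, at/before 8:00 PM; revenue $1,775,000 ≤ $2,650,000 → General Business Authorization required.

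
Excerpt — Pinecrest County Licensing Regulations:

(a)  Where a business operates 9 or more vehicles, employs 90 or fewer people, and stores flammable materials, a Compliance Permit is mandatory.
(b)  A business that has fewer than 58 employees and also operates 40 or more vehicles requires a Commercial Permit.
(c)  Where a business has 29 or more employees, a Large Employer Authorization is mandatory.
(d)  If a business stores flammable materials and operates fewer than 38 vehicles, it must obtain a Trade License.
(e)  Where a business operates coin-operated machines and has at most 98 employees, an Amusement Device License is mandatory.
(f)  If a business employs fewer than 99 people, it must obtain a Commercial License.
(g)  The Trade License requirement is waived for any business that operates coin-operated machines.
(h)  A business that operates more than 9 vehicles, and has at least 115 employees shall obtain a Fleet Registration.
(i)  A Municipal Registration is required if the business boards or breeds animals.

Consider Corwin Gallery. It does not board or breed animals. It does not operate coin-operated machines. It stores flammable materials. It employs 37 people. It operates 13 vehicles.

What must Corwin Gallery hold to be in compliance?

(a) vehicles 13 ≥ 9; employees 37 ≤ 90; stores flammable materials → Compliance Permit required.
(b) employees 37 < 58; vehicles 13 < 40 → Commercial Permit not required.
(c) employees 37 ≥ 29 → Large Employer Authorization required.
(d) stores flammable materials; vehicles 13 < 38 → Trade License required.
(e) does not operate coin-operated machines; employees 37 ≤ 98 → Amusement Device License not required.
(f) employees 37 < 99 → Commercial License required.
(g) does not operate coin-operated machines → Trade License exemption does not apply.
(h) vehicles 13 > 9; employees 37 < 115 → Fleet Registration not required.
(i) does not board or breed animals → Municipal Registration not required.

Commercial License, Compliance Permit, Large Employer Authorization, Trade License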